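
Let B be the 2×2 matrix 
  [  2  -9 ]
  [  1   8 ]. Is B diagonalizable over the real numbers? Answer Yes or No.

No

Characteristic polynomial: p(t) = t^2 - 10t + 25 = (t - 5)^2.
t = 5 has algebraic multiplicity 2; rank(B − 5I) = 1, so geometric multiplicity = 1.
Geometric multiplicity < algebraic multiplicity, so B is not diagonalizable.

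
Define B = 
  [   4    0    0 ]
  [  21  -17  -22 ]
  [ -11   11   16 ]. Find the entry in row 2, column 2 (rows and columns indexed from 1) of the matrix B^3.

Characteristic polynomial: s^3 - 3s^2 - 34s + 120 = (s - 5)(s - 4)(s + 6), so the eigenvalues are -6, 4, 5.
s=4: eigenvector (1, 1, 0).
s=5: eigenvector (0, -1, 1).
s=-6: eigenvector (0, -2, 1).
P = [[1, 0, 0], [1, -1, -2], [0, 1, 1]], D = diag(4, 5, -6), P⁻¹ = [[1, 0, 0], [-1, 1, 2], [1, -1, -1]].
B³ = P·diag(64, 125, -216)·P⁻¹ = [[64, 0, 0], [621, -557, -682], [-341, 341, 466]].
The requested entry is -557.

-557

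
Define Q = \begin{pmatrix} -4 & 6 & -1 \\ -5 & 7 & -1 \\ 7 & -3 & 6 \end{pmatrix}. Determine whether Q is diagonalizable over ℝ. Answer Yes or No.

Characteristic polynomial: p(t) = t^3 - 9t^2 + 24t - 16 = (t - 4)^2(t - 1).
t = 4 has algebraic multiplicity 2; rank(Q − 4I) = 2, so geometric multiplicity = 1.
Geometric multiplicity < algebraic multiplicity, so Q is not diagonalizable.

No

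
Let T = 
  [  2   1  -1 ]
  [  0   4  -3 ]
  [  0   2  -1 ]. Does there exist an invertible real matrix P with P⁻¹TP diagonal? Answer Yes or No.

Characteristic polynomial: p(μ) = μ^3 - 5μ^2 + 8μ - 4 = (μ - 2)^2(μ - 1).
μ = 2 has algebraic multiplicity 2; rank(T − 2I) = 2, so geometric multiplicity = 1.
Geometric multiplicity < algebraic multiplicity, so T is not diagonalizable.

No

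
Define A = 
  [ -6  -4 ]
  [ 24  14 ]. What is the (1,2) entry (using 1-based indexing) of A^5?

-7744

Characteristic polynomial: r^2 - 8r + 12 = (r - 6)(r - 2), so the eigenvalues are 2, 6.
r=6: eigenvector (1, -3).
r=2: eigenvector (1, -2).
P = [[1, 1], [-3, -2]], D = diag(6, 2), P⁻¹ = [[-2, -1], [3, 1]].
A⁵ = P·diag(7776, 32)·P⁻¹ = [[-15456, -7744], [46464, 23264]].
The requested entry is -7744.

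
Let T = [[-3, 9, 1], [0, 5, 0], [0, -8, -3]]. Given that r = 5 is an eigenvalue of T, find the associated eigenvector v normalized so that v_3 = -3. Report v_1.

3

T − 5I = [[-8, 9, 1], [0, 0, 0], [0, -8, -8]].
Solving (T − 5I)v = 0 gives the eigenspace spanned by (3, 3, -3).
With v_3 = -3, v = (3, 3, -3), so v_1 = 3.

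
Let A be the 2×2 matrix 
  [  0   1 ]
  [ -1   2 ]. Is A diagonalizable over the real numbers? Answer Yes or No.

Characteristic polynomial: p(t) = t^2 - 2t + 1 = (t - 1)^2.
t = 1 has algebraic multiplicity 2; rank(A − 1I) = 1, so geometric multiplicity = 1.
Geometric multiplicity < algebraic multiplicity, so A is not diagonalizable.

No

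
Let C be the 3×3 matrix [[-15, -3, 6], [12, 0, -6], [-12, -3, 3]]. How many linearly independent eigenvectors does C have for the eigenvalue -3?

2

C + 3I = [[-12, -3, 6], [12, 3, -6], [-12, -3, 6]].
This matrix has rank 1, so its null space has dimension 3 − 1 = 2.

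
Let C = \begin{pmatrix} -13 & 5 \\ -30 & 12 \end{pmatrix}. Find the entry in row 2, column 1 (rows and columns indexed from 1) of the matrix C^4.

Characteristic polynomial: μ^2 + μ - 6 = (μ - 2)(μ + 3), so the eigenvalues are -3, 2.
μ=-3: eigenvector (-1, -2).
μ=2: eigenvector (1, 3).
P = [[-1, 1], [-2, 3]], D = diag(-3, 2), P⁻¹ = [[-3, 1], [-2, 1]].
C⁴ = P·diag(81, 16)·P⁻¹ = [[211, -65], [390, -114]].
The requested entry is 390.

390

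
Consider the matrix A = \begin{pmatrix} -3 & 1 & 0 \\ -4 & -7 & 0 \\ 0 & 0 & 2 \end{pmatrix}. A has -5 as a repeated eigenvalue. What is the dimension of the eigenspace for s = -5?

1

A + 5I = [[2, 1, 0], [-4, -2, 0], [0, 0, 7]].
This matrix has rank 2, so its null space has dimension 3 − 2 = 1.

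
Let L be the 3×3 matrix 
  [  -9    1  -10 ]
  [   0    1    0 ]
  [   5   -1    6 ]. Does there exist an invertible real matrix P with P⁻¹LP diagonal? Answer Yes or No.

No

Characteristic polynomial: p(r) = r^3 + 2r^2 - 7r + 4 = (r - 1)^2(r + 4).
r = 1 has algebraic multiplicity 2; rank(L − 1I) = 2, so geometric multiplicity = 1.
Geometric multiplicity < algebraic multiplicity, so L is not diagonalizable.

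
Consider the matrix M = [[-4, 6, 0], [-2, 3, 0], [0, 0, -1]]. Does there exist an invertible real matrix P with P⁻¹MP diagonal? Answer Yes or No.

Yes

Characteristic polynomial: p(t) = t^3 + 2t^2 + t = t(t + 1)^2.
t = -1 has algebraic multiplicity 2; rank(M + 1I) = 1, so geometric multiplicity = 2.
Every eigenvalue has geometric = algebraic multiplicity, so M is diagonalizable.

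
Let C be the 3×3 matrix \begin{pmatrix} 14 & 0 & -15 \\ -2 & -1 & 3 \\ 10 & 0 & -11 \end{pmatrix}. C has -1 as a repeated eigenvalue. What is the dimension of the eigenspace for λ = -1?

1

C + 1I = [[15, 0, -15], [-2, 0, 3], [10, 0, -10]].
This matrix has rank 2, so its null space has dimension 3 − 2 = 1.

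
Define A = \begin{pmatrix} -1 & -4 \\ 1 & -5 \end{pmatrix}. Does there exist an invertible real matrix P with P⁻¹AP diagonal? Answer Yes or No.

Characteristic polynomial: p(λ) = λ^2 + 6λ + 9 = (λ + 3)^2.
λ = -3 has algebraic multiplicity 2; rank(A + 3I) = 1, so geometric multiplicity = 1.
Geometric multiplicity < algebraic multiplicity, so A is not diagonalizable.

No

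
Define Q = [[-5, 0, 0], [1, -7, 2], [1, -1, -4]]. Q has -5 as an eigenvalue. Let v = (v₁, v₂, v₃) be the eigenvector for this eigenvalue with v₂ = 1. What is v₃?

Q + 5I = [[0, 0, 0], [1, -2, 2], [1, -1, 1]].
Solving (Q + 5I)v = 0 gives the eigenspace spanned by (0, 1, 1).
With v₂ = 1, v = (0, 1, 1), so v₃ = 1.

1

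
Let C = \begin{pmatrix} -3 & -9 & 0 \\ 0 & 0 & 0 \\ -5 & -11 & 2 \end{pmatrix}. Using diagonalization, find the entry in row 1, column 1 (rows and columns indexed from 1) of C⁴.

Characteristic polynomial: μ^3 + μ^2 - 6μ = μ(μ - 2)(μ + 3), so the eigenvalues are -3, 0, 2.
μ=2: eigenvector (0, 0, -1).
μ=0: eigenvector (-3, 1, -2).
μ=-3: eigenvector (1, 0, 1).
P = [[0, -3, 1], [0, 1, 0], [-1, -2, 1]], D = diag(2, 0, -3), P⁻¹ = [[1, 1, -1], [0, 1, 0], [1, 3, 0]].
C⁴ = P·diag(16, 0, 81)·P⁻¹ = [[81, 243, 0], [0, 0, 0], [65, 227, 16]].
The requested entry is 81.

81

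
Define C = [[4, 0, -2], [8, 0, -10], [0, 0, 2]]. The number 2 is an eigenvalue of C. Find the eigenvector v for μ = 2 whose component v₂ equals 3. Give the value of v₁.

C − 2I = [[2, 0, -2], [8, -2, -10], [0, 0, 0]].
Solving (C − 2I)v = 0 gives the eigenspace spanned by (-3, 3, -3).
With v₂ = 3, v = (-3, 3, -3), so v₁ = -3.

-3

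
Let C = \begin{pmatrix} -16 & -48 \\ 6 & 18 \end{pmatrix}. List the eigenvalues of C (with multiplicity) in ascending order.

0, 2

Characteristic polynomial: p(t) = t^2 - 2t = t(t - 2).
Roots (with multiplicity): 0, 2.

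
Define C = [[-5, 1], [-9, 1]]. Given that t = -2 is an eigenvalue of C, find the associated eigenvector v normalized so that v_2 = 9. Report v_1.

3

C + 2I = [[-3, 1], [-9, 3]].
Solving (C + 2I)v = 0 gives the eigenspace spanned by (3, 9).
With v_2 = 9, v = (3, 9), so v_1 = 3.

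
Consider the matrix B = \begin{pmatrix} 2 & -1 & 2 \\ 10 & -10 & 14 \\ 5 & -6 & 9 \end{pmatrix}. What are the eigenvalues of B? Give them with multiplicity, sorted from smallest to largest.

Characteristic polynomial: p(λ) = λ^3 - λ^2 - 8λ + 12 = (λ - 2)^2(λ + 3).
Roots (with multiplicity): -3, 2, 2.

-3, 2, 2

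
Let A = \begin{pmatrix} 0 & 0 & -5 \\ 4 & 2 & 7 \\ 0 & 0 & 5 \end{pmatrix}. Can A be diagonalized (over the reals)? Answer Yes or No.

Characteristic polynomial: p(λ) = λ^3 - 7λ^2 + 10λ = λ(λ - 5)(λ - 2).
All 3 eigenvalues are distinct, so A is diagonalizable.

Yes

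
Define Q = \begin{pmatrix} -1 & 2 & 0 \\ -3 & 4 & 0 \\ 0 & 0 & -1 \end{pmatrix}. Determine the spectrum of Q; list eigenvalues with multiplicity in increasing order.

Characteristic polynomial: p(s) = s^3 - 2s^2 - s + 2 = (s - 2)(s - 1)(s + 1).
Roots (with multiplicity): -1, 1, 2.

-1, 1, 2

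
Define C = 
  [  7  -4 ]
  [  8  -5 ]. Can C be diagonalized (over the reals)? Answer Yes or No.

Characteristic polynomial: p(s) = s^2 - 2s - 3 = (s - 3)(s + 1).
All 2 eigenvalues are distinct, so C is diagonalizable.

Yes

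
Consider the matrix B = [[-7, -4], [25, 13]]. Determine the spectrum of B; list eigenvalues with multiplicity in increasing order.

3, 3

Characteristic polynomial: p(r) = r^2 - 6r + 9 = (r - 3)^2.
Roots (with multiplicity): 3, 3.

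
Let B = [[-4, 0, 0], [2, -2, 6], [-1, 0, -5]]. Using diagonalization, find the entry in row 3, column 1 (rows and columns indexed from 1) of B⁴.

Characteristic polynomial: t^3 + 11t^2 + 38t + 40 = (t + 2)(t + 4)(t + 5), so the eigenvalues are -5, -4, -2.
t=-4: eigenvector (1, 2, -1).
t=-2: eigenvector (0, 1, 0).
t=-5: eigenvector (0, -2, 1).
P = [[1, 0, 0], [2, 1, -2], [-1, 0, 1]], D = diag(-4, -2, -5), P⁻¹ = [[1, 0, 0], [0, 1, 2], [1, 0, 1]].
B⁴ = P·diag(256, 16, 625)·P⁻¹ = [[256, 0, 0], [-738, 16, -1218], [369, 0, 625]].
The requested entry is 369.

369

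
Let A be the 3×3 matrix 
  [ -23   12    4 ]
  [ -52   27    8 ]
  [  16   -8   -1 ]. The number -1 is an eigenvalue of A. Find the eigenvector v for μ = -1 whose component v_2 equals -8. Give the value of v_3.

2

A + 1I = [[-22, 12, 4], [-52, 28, 8], [16, -8, 0]].
Solving (A + 1I)v = 0 gives the eigenspace spanned by (-4, -8, 2).
With v_2 = -8, v = (-4, -8, 2), so v_3 = 2.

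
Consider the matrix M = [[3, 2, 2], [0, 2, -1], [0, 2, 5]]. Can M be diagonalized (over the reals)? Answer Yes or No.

Characteristic polynomial: p(t) = t^3 - 10t^2 + 33t - 36 = (t - 4)(t - 3)^2.
t = 3 has algebraic multiplicity 2; rank(M − 3I) = 1, so geometric multiplicity = 2.
Every eigenvalue has geometric = algebraic multiplicity, so M is diagonalizable.

Yes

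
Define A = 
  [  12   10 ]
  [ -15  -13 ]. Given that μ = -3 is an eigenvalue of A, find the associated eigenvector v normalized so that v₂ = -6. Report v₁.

A + 3I = [[15, 10], [-15, -10]].
Solving (A + 3I)v = 0 gives the eigenspace spanned by (4, -6).
With v₂ = -6, v = (4, -6), so v₁ = 4.

4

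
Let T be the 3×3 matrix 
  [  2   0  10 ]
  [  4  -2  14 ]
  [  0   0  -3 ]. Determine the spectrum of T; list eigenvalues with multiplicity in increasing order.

-3, -2, 2

Characteristic polynomial: p(r) = r^3 + 3r^2 - 4r - 12 = (r - 2)(r + 2)(r + 3).
Roots (with multiplicity): -3, -2, 2.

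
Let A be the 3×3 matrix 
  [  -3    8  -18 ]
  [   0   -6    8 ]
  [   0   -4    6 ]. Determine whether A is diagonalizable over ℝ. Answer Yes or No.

Characteristic polynomial: p(λ) = λ^3 + 3λ^2 - 4λ - 12 = (λ - 2)(λ + 2)(λ + 3).
All 3 eigenvalues are distinct, so A is diagonalizable.

Yes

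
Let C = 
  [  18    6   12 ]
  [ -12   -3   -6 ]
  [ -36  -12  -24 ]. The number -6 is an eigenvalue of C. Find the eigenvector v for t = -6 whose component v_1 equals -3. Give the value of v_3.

C + 6I = [[24, 6, 12], [-12, 3, -6], [-36, -12, -18]].
Solving (C + 6I)v = 0 gives the eigenspace spanned by (-3, 0, 6).
With v_1 = -3, v = (-3, 0, 6), so v_3 = 6.

6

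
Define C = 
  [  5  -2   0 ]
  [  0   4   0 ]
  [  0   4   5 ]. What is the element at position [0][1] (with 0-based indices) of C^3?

Characteristic polynomial: μ^3 - 14μ^2 + 65μ - 100 = (μ - 5)^2(μ - 4), so the eigenvalues are 4, 5, 5.
μ=5: eigenvector (1, 0, 0).
μ=4: eigenvector (2, 1, -4).
μ=5: eigenvector (0, 0, 1).
P = [[1, 2, 0], [0, 1, 0], [0, -4, 1]], D = diag(5, 4, 5), P⁻¹ = [[1, -2, 0], [0, 1, 0], [0, 4, 1]].
C³ = P·diag(125, 64, 125)·P⁻¹ = [[125, -122, 0], [0, 64, 0], [0, 244, 125]].
The requested entry is -122.

-122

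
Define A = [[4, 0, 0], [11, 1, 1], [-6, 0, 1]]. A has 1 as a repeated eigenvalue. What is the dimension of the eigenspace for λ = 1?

1

A − 1I = [[3, 0, 0], [11, 0, 1], [-6, 0, 0]].
This matrix has rank 2, so its null space has dimension 3 − 2 = 1.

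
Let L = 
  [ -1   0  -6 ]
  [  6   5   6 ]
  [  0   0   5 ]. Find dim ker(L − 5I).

L − 5I = [[-6, 0, -6], [6, 0, 6], [0, 0, 0]].
This matrix has rank 1, so its null space has dimension 3 − 1 = 2.

2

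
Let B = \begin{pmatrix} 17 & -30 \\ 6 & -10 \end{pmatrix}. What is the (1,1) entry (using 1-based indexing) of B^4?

3061

Characteristic polynomial: μ^2 - 7μ + 10 = (μ - 5)(μ - 2), so the eigenvalues are 2, 5.
μ=2: eigenvector (2, 1).
μ=5: eigenvector (5, 2).
P = [[2, 5], [1, 2]], D = diag(2, 5), P⁻¹ = [[-2, 5], [1, -2]].
B⁴ = P·diag(16, 625)·P⁻¹ = [[3061, -6090], [1218, -2420]].
The requested entry is 3061.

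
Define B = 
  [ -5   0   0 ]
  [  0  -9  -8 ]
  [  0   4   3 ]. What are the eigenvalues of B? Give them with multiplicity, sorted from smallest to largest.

-5, -5, -1

Characteristic polynomial: p(λ) = λ^3 + 11λ^2 + 35λ + 25 = (λ + 1)(λ + 5)^2.
Roots (with multiplicity): -5, -5, -1.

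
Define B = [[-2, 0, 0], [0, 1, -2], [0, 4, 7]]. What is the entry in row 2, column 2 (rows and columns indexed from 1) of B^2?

Characteristic polynomial: s^3 - 6s^2 - s + 30 = (s - 5)(s - 3)(s + 2), so the eigenvalues are -2, 3, 5.
s=-2: eigenvector (1, 0, 0).
s=5: eigenvector (0, 1, -2).
s=3: eigenvector (0, 1, -1).
P = [[1, 0, 0], [0, 1, 1], [0, -2, -1]], D = diag(-2, 5, 3), P⁻¹ = [[1, 0, 0], [0, -1, -1], [0, 2, 1]].
B² = P·diag(4, 25, 9)·P⁻¹ = [[4, 0, 0], [0, -7, -16], [0, 32, 41]].
The requested entry is -7.

-7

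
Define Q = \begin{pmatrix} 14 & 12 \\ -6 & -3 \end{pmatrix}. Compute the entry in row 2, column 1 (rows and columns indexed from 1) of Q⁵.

Characteristic polynomial: μ^2 - 11μ + 30 = (μ - 6)(μ - 5), so the eigenvalues are 5, 6.
μ=5: eigenvector (4, -3).
μ=6: eigenvector (-3, 2).
P = [[4, -3], [-3, 2]], D = diag(5, 6), P⁻¹ = [[-2, -3], [-3, -4]].
Q⁵ = P·diag(3125, 7776)·P⁻¹ = [[44984, 55812], [-27906, -34083]].
The requested entry is -27906.

-27906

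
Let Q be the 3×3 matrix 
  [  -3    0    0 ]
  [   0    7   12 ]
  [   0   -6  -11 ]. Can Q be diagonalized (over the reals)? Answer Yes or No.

Characteristic polynomial: p(s) = s^3 + 7s^2 + 7s - 15 = (s - 1)(s + 3)(s + 5).
All 3 eigenvalues are distinct, so Q is diagonalizable.

Yes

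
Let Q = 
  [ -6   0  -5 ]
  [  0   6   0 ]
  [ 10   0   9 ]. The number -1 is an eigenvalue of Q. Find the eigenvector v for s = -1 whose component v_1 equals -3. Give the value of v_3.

Q + 1I = [[-5, 0, -5], [0, 7, 0], [10, 0, 10]].
Solving (Q + 1I)v = 0 gives the eigenspace spanned by (-3, 0, 3).
With v_1 = -3, v = (-3, 0, 3), so v_3 = 3.

3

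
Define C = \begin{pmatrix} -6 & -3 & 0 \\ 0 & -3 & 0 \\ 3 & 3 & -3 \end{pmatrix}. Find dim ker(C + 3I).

2

C + 3I = [[-3, -3, 0], [0, 0, 0], [3, 3, 0]].
This matrix has rank 1, so its null space has dimension 3 − 1 = 2.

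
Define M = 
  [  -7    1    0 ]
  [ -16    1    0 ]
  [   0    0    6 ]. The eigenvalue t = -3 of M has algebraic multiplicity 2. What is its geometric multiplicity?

M + 3I = [[-4, 1, 0], [-16, 4, 0], [0, 0, 9]].
This matrix has rank 2, so its null space has dimension 3 − 2 = 1.

1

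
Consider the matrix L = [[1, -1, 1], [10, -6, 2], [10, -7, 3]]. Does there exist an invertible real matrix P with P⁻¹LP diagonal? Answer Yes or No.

No

Characteristic polynomial: p(t) = t^3 + 2t^2 - 7t + 4 = (t - 1)^2(t + 4).
t = 1 has algebraic multiplicity 2; rank(L − 1I) = 2, so geometric multiplicity = 1.
Geometric multiplicity < algebraic multiplicity, so L is not diagonalizable.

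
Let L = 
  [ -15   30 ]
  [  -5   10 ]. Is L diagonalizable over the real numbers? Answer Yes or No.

Characteristic polynomial: p(r) = r^2 + 5r = r(r + 5).
All 2 eigenvalues are distinct, so L is diagonalizable.

Yes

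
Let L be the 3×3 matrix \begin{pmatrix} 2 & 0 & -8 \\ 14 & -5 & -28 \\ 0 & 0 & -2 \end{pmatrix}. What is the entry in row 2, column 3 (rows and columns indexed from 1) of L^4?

Characteristic polynomial: s^3 + 5s^2 - 4s - 20 = (s - 2)(s + 2)(s + 5), so the eigenvalues are -5, -2, 2.
s=-5: eigenvector (0, 1, 0).
s=2: eigenvector (1, 2, 0).
s=-2: eigenvector (2, 0, 1).
P = [[0, 1, 2], [1, 2, 0], [0, 0, 1]], D = diag(-5, 2, -2), P⁻¹ = [[-2, 1, 4], [1, 0, -2], [0, 0, 1]].
L⁴ = P·diag(625, 16, 16)·P⁻¹ = [[16, 0, 0], [-1218, 625, 2436], [0, 0, 16]].
The requested entry is 2436.

2436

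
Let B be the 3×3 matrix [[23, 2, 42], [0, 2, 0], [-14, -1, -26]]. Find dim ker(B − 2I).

1

B − 2I = [[21, 2, 42], [0, 0, 0], [-14, -1, -28]].
This matrix has rank 2, so its null space has dimension 3 − 2 = 1.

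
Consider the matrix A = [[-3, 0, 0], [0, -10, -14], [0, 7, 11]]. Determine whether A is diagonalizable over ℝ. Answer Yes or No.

Characteristic polynomial: p(t) = t^3 + 2t^2 - 15t - 36 = (t - 4)(t + 3)^2.
t = -3 has algebraic multiplicity 2; rank(A + 3I) = 1, so geometric multiplicity = 2.
Every eigenvalue has geometric = algebraic multiplicity, so A is diagonalizable.

Yes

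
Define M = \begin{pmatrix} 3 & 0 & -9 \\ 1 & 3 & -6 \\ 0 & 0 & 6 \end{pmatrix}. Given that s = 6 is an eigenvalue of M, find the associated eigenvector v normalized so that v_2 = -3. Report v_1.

M − 6I = [[-3, 0, -9], [1, -3, -6], [0, 0, 0]].
Solving (M − 6I)v = 0 gives the eigenspace spanned by (-3, -3, 1).
With v_2 = -3, v = (-3, -3, 1), so v_1 = -3.

-3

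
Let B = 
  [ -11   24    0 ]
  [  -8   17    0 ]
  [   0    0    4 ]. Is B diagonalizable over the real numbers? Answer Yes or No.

Yes

Characteristic polynomial: p(μ) = μ^3 - 10μ^2 + 29μ - 20 = (μ - 5)(μ - 4)(μ - 1).
All 3 eigenvalues are distinct, so B is diagonalizable.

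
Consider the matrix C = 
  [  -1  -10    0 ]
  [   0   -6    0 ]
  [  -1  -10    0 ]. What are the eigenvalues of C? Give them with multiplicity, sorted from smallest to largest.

-6, -1, 0

Characteristic polynomial: p(s) = s^3 + 7s^2 + 6s = s(s + 1)(s + 6).
Roots (with multiplicity): -6, -1, 0.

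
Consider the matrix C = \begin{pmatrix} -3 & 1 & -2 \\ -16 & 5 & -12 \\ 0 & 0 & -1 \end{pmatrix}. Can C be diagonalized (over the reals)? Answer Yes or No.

Characteristic polynomial: p(λ) = λ^3 - λ^2 - λ + 1 = (λ - 1)^2(λ + 1).
λ = 1 has algebraic multiplicity 2; rank(C − 1I) = 2, so geometric multiplicity = 1.
Geometric multiplicity < algebraic multiplicity, so C is not diagonalizable.

No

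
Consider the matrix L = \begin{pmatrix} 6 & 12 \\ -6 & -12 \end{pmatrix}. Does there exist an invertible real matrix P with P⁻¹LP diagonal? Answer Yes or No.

Yes

Characteristic polynomial: p(r) = r^2 + 6r = r(r + 6).
All 2 eigenvalues are distinct, so L is diagonalizable.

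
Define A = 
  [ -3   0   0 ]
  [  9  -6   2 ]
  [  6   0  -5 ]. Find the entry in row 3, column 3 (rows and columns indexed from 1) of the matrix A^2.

Characteristic polynomial: r^3 + 14r^2 + 63r + 90 = (r + 3)(r + 5)(r + 6), so the eigenvalues are -6, -5, -3.
r=-5: eigenvector (0, 2, 1).
r=-6: eigenvector (0, 1, 0).
r=-3: eigenvector (1, 5, 3).
P = [[0, 0, 1], [2, 1, 5], [1, 0, 3]], D = diag(-5, -6, -3), P⁻¹ = [[-3, 0, 1], [1, 1, -2], [1, 0, 0]].
A² = P·diag(25, 36, 9)·P⁻¹ = [[9, 0, 0], [-69, 36, -22], [-48, 0, 25]].
The requested entry is 25.

25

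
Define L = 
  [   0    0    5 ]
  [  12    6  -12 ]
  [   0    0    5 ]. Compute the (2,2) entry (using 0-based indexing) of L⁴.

Characteristic polynomial: μ^3 - 11μ^2 + 30μ = μ(μ - 6)(μ - 5), so the eigenvalues are 0, 5, 6.
μ=5: eigenvector (1, 0, 1).
μ=6: eigenvector (0, 1, 0).
μ=0: eigenvector (1, -2, 0).
P = [[1, 0, 1], [0, 1, -2], [1, 0, 0]], D = diag(5, 6, 0), P⁻¹ = [[0, 0, 1], [2, 1, -2], [1, 0, -1]].
L⁴ = P·diag(625, 1296, 0)·P⁻¹ = [[0, 0, 625], [2592, 1296, -2592], [0, 0, 625]].
The requested entry is 625.

625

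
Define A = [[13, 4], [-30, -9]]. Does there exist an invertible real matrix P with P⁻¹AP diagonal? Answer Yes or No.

Characteristic polynomial: p(r) = r^2 - 4r + 3 = (r - 3)(r - 1).
All 2 eigenvalues are distinct, so A is diagonalizable.

Yes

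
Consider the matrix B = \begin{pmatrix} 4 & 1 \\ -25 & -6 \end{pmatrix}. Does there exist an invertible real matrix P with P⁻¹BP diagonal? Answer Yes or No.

Characteristic polynomial: p(t) = t^2 + 2t + 1 = (t + 1)^2.
t = -1 has algebraic multiplicity 2; rank(B + 1I) = 1, so geometric multiplicity = 1.
Geometric multiplicity < algebraic multiplicity, so B is not diagonalizable.

No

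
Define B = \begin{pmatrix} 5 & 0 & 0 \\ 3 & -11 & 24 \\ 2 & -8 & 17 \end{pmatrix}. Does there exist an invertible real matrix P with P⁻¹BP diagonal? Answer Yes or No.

No

Characteristic polynomial: p(λ) = λ^3 - 11λ^2 + 35λ - 25 = (λ - 5)^2(λ - 1).
λ = 5 has algebraic multiplicity 2; rank(B − 5I) = 2, so geometric multiplicity = 1.
Geometric multiplicity < algebraic multiplicity, so B is not diagonalizable.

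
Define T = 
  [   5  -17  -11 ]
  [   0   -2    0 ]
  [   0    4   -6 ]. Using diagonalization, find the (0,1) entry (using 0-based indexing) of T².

-95

Characteristic polynomial: μ^3 + 3μ^2 - 28μ - 60 = (μ - 5)(μ + 2)(μ + 6), so the eigenvalues are -6, -2, 5.
μ=5: eigenvector (1, 0, 0).
μ=-2: eigenvector (4, 1, 1).
μ=-6: eigenvector (1, 0, 1).
P = [[1, 4, 1], [0, 1, 0], [0, 1, 1]], D = diag(5, -2, -6), P⁻¹ = [[1, -3, -1], [0, 1, 0], [0, -1, 1]].
T² = P·diag(25, 4, 36)·P⁻¹ = [[25, -95, 11], [0, 4, 0], [0, -32, 36]].
The requested entry is -95.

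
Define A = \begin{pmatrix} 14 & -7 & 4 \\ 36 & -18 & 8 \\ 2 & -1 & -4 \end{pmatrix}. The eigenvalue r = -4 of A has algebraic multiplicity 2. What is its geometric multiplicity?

1

A + 4I = [[18, -7, 4], [36, -14, 8], [2, -1, 0]].
This matrix has rank 2, so its null space has dimension 3 − 2 = 1.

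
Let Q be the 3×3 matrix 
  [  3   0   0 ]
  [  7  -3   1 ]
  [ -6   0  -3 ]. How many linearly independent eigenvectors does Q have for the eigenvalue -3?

1

Q + 3I = [[6, 0, 0], [7, 0, 1], [-6, 0, 0]].
This matrix has rank 2, so its null space has dimension 3 − 2 = 1.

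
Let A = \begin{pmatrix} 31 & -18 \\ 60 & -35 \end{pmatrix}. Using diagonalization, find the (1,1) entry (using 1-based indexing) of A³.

Characteristic polynomial: μ^2 + 4μ - 5 = (μ - 1)(μ + 5), so the eigenvalues are -5, 1.
μ=1: eigenvector (-3, -5).
μ=-5: eigenvector (1, 2).
P = [[-3, 1], [-5, 2]], D = diag(1, -5), P⁻¹ = [[-2, 1], [-5, 3]].
A³ = P·diag(1, -125)·P⁻¹ = [[631, -378], [1260, -755]].
The requested entry is 631.

631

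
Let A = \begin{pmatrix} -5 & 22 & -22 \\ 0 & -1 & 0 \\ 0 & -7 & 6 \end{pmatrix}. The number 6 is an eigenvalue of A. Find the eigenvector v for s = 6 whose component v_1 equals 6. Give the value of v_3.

A − 6I = [[-11, 22, -22], [0, -7, 0], [0, -7, 0]].
Solving (A − 6I)v = 0 gives the eigenspace spanned by (6, 0, -3).
With v_1 = 6, v = (6, 0, -3), so v_3 = -3.

-3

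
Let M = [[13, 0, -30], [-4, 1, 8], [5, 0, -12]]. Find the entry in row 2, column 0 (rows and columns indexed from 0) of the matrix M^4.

65

Characteristic polynomial: r^3 - 2r^2 - 5r + 6 = (r - 3)(r - 1)(r + 2), so the eigenvalues are -2, 1, 3.
r=3: eigenvector (3, -2, 1).
r=-2: eigenvector (2, 0, 1).
r=1: eigenvector (0, 1, 0).
P = [[3, 2, 0], [-2, 0, 1], [1, 1, 0]], D = diag(3, -2, 1), P⁻¹ = [[1, 0, -2], [-1, 0, 3], [2, 1, -4]].
M⁴ = P·diag(81, 16, 1)·P⁻¹ = [[211, 0, -390], [-160, 1, 320], [65, 0, -114]].
The requested entry is 65.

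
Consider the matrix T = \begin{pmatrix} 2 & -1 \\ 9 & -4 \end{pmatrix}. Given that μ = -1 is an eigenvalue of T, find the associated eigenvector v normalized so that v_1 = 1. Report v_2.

T + 1I = [[3, -1], [9, -3]].
Solving (T + 1I)v = 0 gives the eigenspace spanned by (1, 3).
With v_1 = 1, v = (1, 3), so v_2 = 3.

3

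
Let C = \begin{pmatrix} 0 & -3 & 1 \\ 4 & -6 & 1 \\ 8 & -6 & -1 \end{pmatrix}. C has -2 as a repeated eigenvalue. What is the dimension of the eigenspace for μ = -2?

C + 2I = [[2, -3, 1], [4, -4, 1], [8, -6, 1]].
This matrix has rank 2, so its null space has dimension 3 − 2 = 1.

1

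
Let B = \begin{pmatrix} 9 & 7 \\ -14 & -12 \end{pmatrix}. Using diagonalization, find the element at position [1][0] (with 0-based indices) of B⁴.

1218

Characteristic polynomial: μ^2 + 3μ - 10 = (μ - 2)(μ + 5), so the eigenvalues are -5, 2.
μ=-5: eigenvector (-1, 2).
μ=2: eigenvector (1, -1).
P = [[-1, 1], [2, -1]], D = diag(-5, 2), P⁻¹ = [[1, 1], [2, 1]].
B⁴ = P·diag(625, 16)·P⁻¹ = [[-593, -609], [1218, 1234]].
The requested entry is 1218.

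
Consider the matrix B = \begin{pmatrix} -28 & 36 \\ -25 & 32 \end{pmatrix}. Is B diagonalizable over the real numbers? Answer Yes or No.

No

Characteristic polynomial: p(μ) = μ^2 - 4μ + 4 = (μ - 2)^2.
μ = 2 has algebraic multiplicity 2; rank(B − 2I) = 1, so geometric multiplicity = 1.
Geometric multiplicity < algebraic multiplicity, so B is not diagonalizable.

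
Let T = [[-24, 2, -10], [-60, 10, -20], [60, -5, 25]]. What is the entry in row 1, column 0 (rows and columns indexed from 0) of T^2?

Characteristic polynomial: s^3 - 11s^2 + 30s = s(s - 6)(s - 5), so the eigenvalues are 0, 5, 6.
s=0: eigenvector (1, 2, -2).
s=6: eigenvector (2, 5, -5).
s=5: eigenvector (-2, -4, 5).
P = [[1, 2, -2], [2, 5, -4], [-2, -5, 5]], D = diag(0, 6, 5), P⁻¹ = [[5, 0, 2], [-2, 1, 0], [0, 1, 1]].
T² = P·diag(0, 36, 25)·P⁻¹ = [[-144, 22, -50], [-360, 80, -100], [360, -55, 125]].
The requested entry is -360.

-360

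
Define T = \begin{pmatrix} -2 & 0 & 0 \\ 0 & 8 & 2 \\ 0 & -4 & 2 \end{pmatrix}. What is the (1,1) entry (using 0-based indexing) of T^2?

Characteristic polynomial: s^3 - 8s^2 + 4s + 48 = (s - 6)(s - 4)(s + 2), so the eigenvalues are -2, 4, 6.
s=-2: eigenvector (1, 0, 0).
s=4: eigenvector (0, 1, -2).
s=6: eigenvector (0, 1, -1).
P = [[1, 0, 0], [0, 1, 1], [0, -2, -1]], D = diag(-2, 4, 6), P⁻¹ = [[1, 0, 0], [0, -1, -1], [0, 2, 1]].
T² = P·diag(4, 16, 36)·P⁻¹ = [[4, 0, 0], [0, 56, 20], [0, -40, -4]].
The requested entry is 56.

56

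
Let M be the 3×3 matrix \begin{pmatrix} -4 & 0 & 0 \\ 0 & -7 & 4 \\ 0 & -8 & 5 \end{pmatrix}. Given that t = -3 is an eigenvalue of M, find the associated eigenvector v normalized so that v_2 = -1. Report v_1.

M + 3I = [[-1, 0, 0], [0, -4, 4], [0, -8, 8]].
Solving (M + 3I)v = 0 gives the eigenspace spanned by (0, -1, -1).
With v_2 = -1, v = (0, -1, -1), so v_1 = 0.

0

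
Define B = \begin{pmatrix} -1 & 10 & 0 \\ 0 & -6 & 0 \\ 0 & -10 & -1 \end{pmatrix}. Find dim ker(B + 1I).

2

B + 1I = [[0, 10, 0], [0, -5, 0], [0, -10, 0]].
This matrix has rank 1, so its null space has dimension 3 − 1 = 2.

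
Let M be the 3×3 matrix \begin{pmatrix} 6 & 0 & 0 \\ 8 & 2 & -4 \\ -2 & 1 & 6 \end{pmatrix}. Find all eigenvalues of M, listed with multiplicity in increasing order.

Characteristic polynomial: p(λ) = λ^3 - 14λ^2 + 64λ - 96 = (λ - 6)(λ - 4)^2.
Roots (with multiplicity): 4, 4, 6.

4, 4, 6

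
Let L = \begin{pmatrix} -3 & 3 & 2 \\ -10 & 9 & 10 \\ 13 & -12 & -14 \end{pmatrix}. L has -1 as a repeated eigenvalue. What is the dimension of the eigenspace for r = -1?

L + 1I = [[-2, 3, 2], [-10, 10, 10], [13, -12, -13]].
This matrix has rank 2, so its null space has dimension 3 − 2 = 1.

1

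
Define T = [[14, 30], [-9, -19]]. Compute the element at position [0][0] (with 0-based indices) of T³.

314

Characteristic polynomial: r^2 + 5r + 4 = (r + 1)(r + 4), so the eigenvalues are -4, -1.
r=-4: eigenvector (5, -3).
r=-1: eigenvector (2, -1).
P = [[5, 2], [-3, -1]], D = diag(-4, -1), P⁻¹ = [[-1, -2], [3, 5]].
T³ = P·diag(-64, -1)·P⁻¹ = [[314, 630], [-189, -379]].
The requested entry is 314.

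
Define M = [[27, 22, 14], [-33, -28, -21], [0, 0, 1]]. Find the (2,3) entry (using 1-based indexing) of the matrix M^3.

Characteristic polynomial: s^3 - 31s + 30 = (s - 5)(s - 1)(s + 6), so the eigenvalues are -6, 1, 5.
s=5: eigenvector (1, -1, 0).
s=-6: eigenvector (-2, 3, 0).
s=1: eigenvector (2, -3, 1).
P = [[1, -2, 2], [-1, 3, -3], [0, 0, 1]], D = diag(5, -6, 1), P⁻¹ = [[3, 2, 0], [1, 1, 1], [0, 0, 1]].
M³ = P·diag(125, -216, 1)·P⁻¹ = [[807, 682, 434], [-1023, -898, -651], [0, 0, 1]].
The requested entry is -651.

-651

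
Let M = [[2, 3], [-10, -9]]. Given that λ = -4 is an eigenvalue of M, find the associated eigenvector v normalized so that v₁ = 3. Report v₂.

-6

M + 4I = [[6, 3], [-10, -5]].
Solving (M + 4I)v = 0 gives the eigenspace spanned by (3, -6).
With v₁ = 3, v = (3, -6), so v₂ = -6.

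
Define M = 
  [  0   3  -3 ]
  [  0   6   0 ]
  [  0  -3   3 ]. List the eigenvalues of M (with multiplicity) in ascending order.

0, 3, 6

Characteristic polynomial: p(λ) = λ^3 - 9λ^2 + 18λ = λ(λ - 6)(λ - 3).
Roots (with multiplicity): 0, 3, 6.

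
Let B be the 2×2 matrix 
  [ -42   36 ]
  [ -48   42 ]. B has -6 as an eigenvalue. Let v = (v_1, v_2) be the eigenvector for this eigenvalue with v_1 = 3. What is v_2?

3

B + 6I = [[-36, 36], [-48, 48]].
Solving (B + 6I)v = 0 gives the eigenspace spanned by (3, 3).
With v_1 = 3, v = (3, 3), so v_2 = 3.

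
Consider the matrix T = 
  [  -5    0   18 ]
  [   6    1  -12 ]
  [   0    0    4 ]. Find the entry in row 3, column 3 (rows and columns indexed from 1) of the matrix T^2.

Characteristic polynomial: s^3 - 21s + 20 = (s - 4)(s - 1)(s + 5), so the eigenvalues are -5, 1, 4.
s=4: eigenvector (2, 0, 1).
s=1: eigenvector (0, 1, 0).
s=-5: eigenvector (1, -1, 0).
P = [[2, 0, 1], [0, 1, -1], [1, 0, 0]], D = diag(4, 1, -5), P⁻¹ = [[0, 0, 1], [1, 1, -2], [1, 0, -2]].
T² = P·diag(16, 1, 25)·P⁻¹ = [[25, 0, -18], [-24, 1, 48], [0, 0, 16]].
The requested entry is 16.

16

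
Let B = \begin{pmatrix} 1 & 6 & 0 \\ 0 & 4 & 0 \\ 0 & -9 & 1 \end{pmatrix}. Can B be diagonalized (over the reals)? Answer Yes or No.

Yes

Characteristic polynomial: p(λ) = λ^3 - 6λ^2 + 9λ - 4 = (λ - 4)(λ - 1)^2.
λ = 1 has algebraic multiplicity 2; rank(B − 1I) = 1, so geometric multiplicity = 2.
Every eigenvalue has geometric = algebraic multiplicity, so B is diagonalizable.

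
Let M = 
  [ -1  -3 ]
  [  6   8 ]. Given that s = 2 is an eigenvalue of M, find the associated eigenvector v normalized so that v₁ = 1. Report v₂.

-1

M − 2I = [[-3, -3], [6, 6]].
Solving (M − 2I)v = 0 gives the eigenspace spanned by (1, -1).
With v₁ = 1, v = (1, -1), so v₂ = -1.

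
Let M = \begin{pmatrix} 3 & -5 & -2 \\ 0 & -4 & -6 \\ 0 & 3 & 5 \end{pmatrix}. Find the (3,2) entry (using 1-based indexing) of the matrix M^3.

9

Characteristic polynomial: t^3 - 4t^2 + t + 6 = (t - 3)(t - 2)(t + 1), so the eigenvalues are -1, 2, 3.
t=3: eigenvector (1, 0, 0).
t=2: eigenvector (-3, -1, 1).
t=-1: eigenvector (-2, -2, 1).
P = [[1, -3, -2], [0, -1, -2], [0, 1, 1]], D = diag(3, 2, -1), P⁻¹ = [[1, 1, 4], [0, 1, 2], [0, -1, -1]].
M³ = P·diag(27, 8, -1)·P⁻¹ = [[27, 1, 58], [0, -10, -18], [0, 9, 17]].
The requested entry is 9.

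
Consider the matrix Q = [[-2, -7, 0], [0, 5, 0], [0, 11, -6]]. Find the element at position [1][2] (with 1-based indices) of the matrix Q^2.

Characteristic polynomial: t^3 + 3t^2 - 28t - 60 = (t - 5)(t + 2)(t + 6), so the eigenvalues are -6, -2, 5.
t=-2: eigenvector (1, 0, 0).
t=5: eigenvector (-1, 1, 1).
t=-6: eigenvector (0, 0, 1).
P = [[1, -1, 0], [0, 1, 0], [0, 1, 1]], D = diag(-2, 5, -6), P⁻¹ = [[1, 1, 0], [0, 1, 0], [0, -1, 1]].
Q² = P·diag(4, 25, 36)·P⁻¹ = [[4, -21, 0], [0, 25, 0], [0, -11, 36]].
The requested entry is -21.

-21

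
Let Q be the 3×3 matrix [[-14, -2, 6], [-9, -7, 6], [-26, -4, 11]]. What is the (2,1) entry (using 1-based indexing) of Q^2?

Characteristic polynomial: r^3 + 10r^2 + 29r + 20 = (r + 1)(r + 4)(r + 5), so the eigenvalues are -5, -4, -1.
r=-4: eigenvector (1, 1, 2).
r=-5: eigenvector (2, 3, 4).
r=-1: eigenvector (2, 2, 5).
P = [[1, 2, 2], [1, 3, 2], [2, 4, 5]], D = diag(-4, -5, -1), P⁻¹ = [[7, -2, -2], [-1, 1, 0], [-2, 0, 1]].
Q² = P·diag(16, 25, 1)·P⁻¹ = [[58, 18, -30], [33, 43, -30], [114, 36, -59]].
The requested entry is 33.

33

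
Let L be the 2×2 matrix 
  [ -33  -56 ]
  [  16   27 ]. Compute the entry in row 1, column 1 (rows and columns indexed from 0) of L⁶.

Characteristic polynomial: μ^2 + 6μ + 5 = (μ + 1)(μ + 5), so the eigenvalues are -5, -1.
μ=-5: eigenvector (2, -1).
μ=-1: eigenvector (7, -4).
P = [[2, 7], [-1, -4]], D = diag(-5, -1), P⁻¹ = [[4, 7], [-1, -2]].
L⁶ = P·diag(15625, 1)·P⁻¹ = [[124993, 218736], [-62496, -109367]].
The requested entry is -109367.

-109367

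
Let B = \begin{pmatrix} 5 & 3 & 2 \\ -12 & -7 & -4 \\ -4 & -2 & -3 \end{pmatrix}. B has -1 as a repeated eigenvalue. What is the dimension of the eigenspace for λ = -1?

B + 1I = [[6, 3, 2], [-12, -6, -4], [-4, -2, -2]].
This matrix has rank 2, so its null space has dimension 3 − 2 = 1.

1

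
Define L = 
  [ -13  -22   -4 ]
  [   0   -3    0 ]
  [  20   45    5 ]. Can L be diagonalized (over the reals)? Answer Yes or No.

No

Characteristic polynomial: p(λ) = λ^3 + 11λ^2 + 39λ + 45 = (λ + 3)^2(λ + 5).
λ = -3 has algebraic multiplicity 2; rank(L + 3I) = 2, so geometric multiplicity = 1.
Geometric multiplicity < algebraic multiplicity, so L is not diagonalizable.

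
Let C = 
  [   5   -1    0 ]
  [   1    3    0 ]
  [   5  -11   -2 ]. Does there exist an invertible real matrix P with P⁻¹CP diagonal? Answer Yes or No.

No

Characteristic polynomial: p(μ) = μ^3 - 6μ^2 + 32 = (μ - 4)^2(μ + 2).
μ = 4 has algebraic multiplicity 2; rank(C − 4I) = 2, so geometric multiplicity = 1.
Geometric multiplicity < algebraic multiplicity, so C is not diagonalizable.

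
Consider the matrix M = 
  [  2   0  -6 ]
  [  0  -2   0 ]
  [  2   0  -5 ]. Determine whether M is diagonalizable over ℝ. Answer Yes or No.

Characteristic polynomial: p(r) = r^3 + 5r^2 + 8r + 4 = (r + 1)(r + 2)^2.
r = -2 has algebraic multiplicity 2; rank(M + 2I) = 1, so geometric multiplicity = 2.
Every eigenvalue has geometric = algebraic multiplicity, so M is diagonalizable.

Yes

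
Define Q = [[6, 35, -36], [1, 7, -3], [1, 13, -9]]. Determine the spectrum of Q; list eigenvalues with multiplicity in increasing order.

-6, 5, 5

Characteristic polynomial: p(r) = r^3 - 4r^2 - 35r + 150 = (r - 5)^2(r + 6).
Roots (with multiplicity): -6, 5, 5.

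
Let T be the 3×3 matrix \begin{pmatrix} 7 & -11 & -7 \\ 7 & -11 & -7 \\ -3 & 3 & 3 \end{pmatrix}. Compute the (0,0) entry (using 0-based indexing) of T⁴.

-175

Characteristic polynomial: μ^3 + μ^2 - 12μ = μ(μ - 3)(μ + 4), so the eigenvalues are -4, 0, 3.
μ=-4: eigenvector (1, 1, 0).
μ=0: eigenvector (1, 0, 1).
μ=3: eigenvector (-1, -1, 1).
P = [[1, 1, -1], [1, 0, -1], [0, 1, 1]], D = diag(-4, 0, 3), P⁻¹ = [[-1, 2, 1], [1, -1, 0], [-1, 1, 1]].
T⁴ = P·diag(256, 0, 81)·P⁻¹ = [[-175, 431, 175], [-175, 431, 175], [-81, 81, 81]].
The requested entry is -175.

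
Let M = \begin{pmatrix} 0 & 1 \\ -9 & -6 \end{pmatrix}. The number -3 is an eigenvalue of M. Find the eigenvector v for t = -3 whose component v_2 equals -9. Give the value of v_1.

M + 3I = [[3, 1], [-9, -3]].
Solving (M + 3I)v = 0 gives the eigenspace spanned by (3, -9).
With v_2 = -9, v = (3, -9), so v_1 = 3.

3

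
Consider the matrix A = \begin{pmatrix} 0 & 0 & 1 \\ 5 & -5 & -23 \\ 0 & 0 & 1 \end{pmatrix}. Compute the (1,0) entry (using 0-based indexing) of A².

Characteristic polynomial: λ^3 + 4λ^2 - 5λ = λ(λ - 1)(λ + 5), so the eigenvalues are -5, 0, 1.
λ=0: eigenvector (1, 1, 0).
λ=-5: eigenvector (0, 1, 0).
λ=1: eigenvector (1, -3, 1).
P = [[1, 0, 1], [1, 1, -3], [0, 0, 1]], D = diag(0, -5, 1), P⁻¹ = [[1, 0, -1], [-1, 1, 4], [0, 0, 1]].
A² = P·diag(0, 25, 1)·P⁻¹ = [[0, 0, 1], [-25, 25, 97], [0, 0, 1]].
The requested entry is -25.

-25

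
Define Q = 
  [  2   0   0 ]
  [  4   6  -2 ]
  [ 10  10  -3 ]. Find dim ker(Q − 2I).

Q − 2I = [[0, 0, 0], [4, 4, -2], [10, 10, -5]].
This matrix has rank 1, so its null space has dimension 3 − 1 = 2.

2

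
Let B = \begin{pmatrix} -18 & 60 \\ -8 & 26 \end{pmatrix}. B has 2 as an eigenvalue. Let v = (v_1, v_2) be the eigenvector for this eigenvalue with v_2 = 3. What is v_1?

B − 2I = [[-20, 60], [-8, 24]].
Solving (B − 2I)v = 0 gives the eigenspace spanned by (9, 3).
With v_2 = 3, v = (9, 3), so v_1 = 9.

9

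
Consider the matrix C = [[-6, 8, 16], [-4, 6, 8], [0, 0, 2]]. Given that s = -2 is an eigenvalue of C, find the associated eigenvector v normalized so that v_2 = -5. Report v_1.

-10

C + 2I = [[-4, 8, 16], [-4, 8, 8], [0, 0, 4]].
Solving (C + 2I)v = 0 gives the eigenspace spanned by (-10, -5, 0).
With v_2 = -5, v = (-10, -5, 0), so v_1 = -10.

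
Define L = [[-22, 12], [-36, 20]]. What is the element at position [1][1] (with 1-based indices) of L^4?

Characteristic polynomial: r^2 + 2r - 8 = (r - 2)(r + 4), so the eigenvalues are -4, 2.
r=-4: eigenvector (-2, -3).
r=2: eigenvector (1, 2).
P = [[-2, 1], [-3, 2]], D = diag(-4, 2), P⁻¹ = [[-2, 1], [-3, 2]].
L⁴ = P·diag(256, 16)·P⁻¹ = [[976, -480], [1440, -704]].
The requested entry is 976.

976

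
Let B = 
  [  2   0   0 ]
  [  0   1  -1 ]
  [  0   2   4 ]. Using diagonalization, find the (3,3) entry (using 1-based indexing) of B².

14

Characteristic polynomial: s^3 - 7s^2 + 16s - 12 = (s - 3)(s - 2)^2, so the eigenvalues are 2, 2, 3.
s=2: eigenvector (1, 0, 0).
s=3: eigenvector (0, 1, -2).
s=2: eigenvector (0, 1, -1).
P = [[1, 0, 0], [0, 1, 1], [0, -2, -1]], D = diag(2, 3, 2), P⁻¹ = [[1, 0, 0], [0, -1, -1], [0, 2, 1]].
B² = P·diag(4, 9, 4)·P⁻¹ = [[4, 0, 0], [0, -1, -5], [0, 10, 14]].
The requested entry is 14.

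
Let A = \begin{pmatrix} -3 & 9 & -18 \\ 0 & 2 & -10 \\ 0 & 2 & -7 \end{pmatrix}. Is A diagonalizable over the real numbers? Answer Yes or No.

Yes

Characteristic polynomial: p(s) = s^3 + 8s^2 + 21s + 18 = (s + 2)(s + 3)^2.
s = -3 has algebraic multiplicity 2; rank(A + 3I) = 1, so geometric multiplicity = 2.
Every eigenvalue has geometric = algebraic multiplicity, so A is diagonalizable.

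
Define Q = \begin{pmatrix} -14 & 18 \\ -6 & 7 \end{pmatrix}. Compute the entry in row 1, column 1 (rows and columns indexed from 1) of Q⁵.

Characteristic polynomial: s^2 + 7s + 10 = (s + 2)(s + 5), so the eigenvalues are -5, -2.
s=-2: eigenvector (-3, -2).
s=-5: eigenvector (2, 1).
P = [[-3, 2], [-2, 1]], D = diag(-2, -5), P⁻¹ = [[1, -2], [2, -3]].
Q⁵ = P·diag(-32, -3125)·P⁻¹ = [[-12404, 18558], [-6186, 9247]].
The requested entry is -12404.

-12404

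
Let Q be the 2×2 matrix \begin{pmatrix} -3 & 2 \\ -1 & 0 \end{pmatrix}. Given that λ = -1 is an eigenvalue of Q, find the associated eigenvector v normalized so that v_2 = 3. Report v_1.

Q + 1I = [[-2, 2], [-1, 1]].
Solving (Q + 1I)v = 0 gives the eigenspace spanned by (3, 3).
With v_2 = 3, v = (3, 3), so v_1 = 3.

3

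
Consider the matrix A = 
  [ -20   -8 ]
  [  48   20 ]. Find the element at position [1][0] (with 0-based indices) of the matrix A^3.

768

Characteristic polynomial: t^2 - 16 = (t - 4)(t + 4), so the eigenvalues are -4, 4.
t=-4: eigenvector (1, -2).
t=4: eigenvector (-1, 3).
P = [[1, -1], [-2, 3]], D = diag(-4, 4), P⁻¹ = [[3, 1], [2, 1]].
A³ = P·diag(-64, 64)·P⁻¹ = [[-320, -128], [768, 320]].
The requested entry is 768.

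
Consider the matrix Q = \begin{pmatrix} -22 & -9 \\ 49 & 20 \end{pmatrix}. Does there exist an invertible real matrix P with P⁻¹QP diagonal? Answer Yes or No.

No

Characteristic polynomial: p(t) = t^2 + 2t + 1 = (t + 1)^2.
t = -1 has algebraic multiplicity 2; rank(Q + 1I) = 1, so geometric multiplicity = 1.
Geometric multiplicity < algebraic multiplicity, so Q is not diagonalizable.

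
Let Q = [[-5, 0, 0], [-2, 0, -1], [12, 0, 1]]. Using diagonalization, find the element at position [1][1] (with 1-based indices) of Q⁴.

625

Characteristic polynomial: t^3 + 4t^2 - 5t = t(t - 1)(t + 5), so the eigenvalues are -5, 0, 1.
t=1: eigenvector (0, -1, 1).
t=0: eigenvector (0, 1, 0).
t=-5: eigenvector (1, 0, -2).
P = [[0, 0, 1], [-1, 1, 0], [1, 0, -2]], D = diag(1, 0, -5), P⁻¹ = [[2, 0, 1], [2, 1, 1], [1, 0, 0]].
Q⁴ = P·diag(1, 0, 625)·P⁻¹ = [[625, 0, 0], [-2, 0, -1], [-1248, 0, 1]].
The requested entry is 625.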